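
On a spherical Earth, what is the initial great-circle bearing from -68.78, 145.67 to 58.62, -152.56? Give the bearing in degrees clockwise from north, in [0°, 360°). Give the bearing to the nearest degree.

40°

Δλ = -152.56 − 145.67 = -298.23°; wrapped into (−180°, 180°]: 61.77°.
θ = atan2( sin Δλ · cos φ₂ , cos φ₁ · sin φ₂ − sin φ₁ · cos φ₂ · cos Δλ )
  = atan2(0.45878, 0.53861) = 40.424° → normalised to [0°, 360°): 40.424°.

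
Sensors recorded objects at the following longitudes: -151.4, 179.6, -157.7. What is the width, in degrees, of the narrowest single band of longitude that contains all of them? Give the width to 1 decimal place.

Sort the longitudes: -157.7°, -151.4°, +179.6°.
Eastward gaps between consecutive values (wrapping around): 6.3°, 331.0°, 22.7°.
Largest gap = 331.0° ⇒ minimal covering band is its complement: 360° − 331.0° = 29.0°.
Band runs from +179.6° eastward to -151.4°, crossing the antimeridian.

29.0°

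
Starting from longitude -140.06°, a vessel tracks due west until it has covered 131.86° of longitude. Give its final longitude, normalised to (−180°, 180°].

Start at -140.06°; shift −131.86° → -271.92°.
-271.92° lies outside (−180°, 180°]; add 360° → +88.08°.

+88.08°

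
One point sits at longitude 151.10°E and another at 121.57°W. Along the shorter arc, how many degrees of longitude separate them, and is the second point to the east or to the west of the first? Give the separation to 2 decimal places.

87.33° east

Raw difference: -121.57 − 151.10 = -272.67°.
Normalise into (−180°, 180°]: -272.67° + 360° = 87.33°.
Positive ⇒ the second point lies to the east; separation 87.33°.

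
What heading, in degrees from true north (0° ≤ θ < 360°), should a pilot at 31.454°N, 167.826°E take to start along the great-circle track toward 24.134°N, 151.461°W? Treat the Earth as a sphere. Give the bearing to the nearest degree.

Δλ = -151.461 − 167.826 = -319.287°; wrapped into (−180°, 180°]: 40.713°.
θ = atan2( sin Δλ · cos φ₂ , cos φ₁ · sin φ₂ − sin φ₁ · cos φ₂ · cos Δλ )
  = atan2(0.59526, -0.01216) = 91.171° → normalised to [0°, 360°): 91.171°.

91°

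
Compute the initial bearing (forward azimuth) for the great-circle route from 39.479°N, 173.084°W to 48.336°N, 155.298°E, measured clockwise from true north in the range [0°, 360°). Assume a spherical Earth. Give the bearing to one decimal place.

301.9°

Δλ = 155.298 − -173.084 = 328.382°; wrapped into (−180°, 180°]: -31.618°.
θ = atan2( sin Δλ · cos φ₂ , cos φ₁ · sin φ₂ − sin φ₁ · cos φ₂ · cos Δλ )
  = atan2(-0.34850, 0.21671) = -58.126° → normalised to [0°, 360°): 301.874°.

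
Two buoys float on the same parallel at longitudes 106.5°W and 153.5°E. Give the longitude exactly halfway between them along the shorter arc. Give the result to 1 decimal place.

Signed shortest Δλ from -106.5° to +153.5° is -100.0°.
Midpoint longitude = -106.5° + (-100.0°)/2 = -106.5° − 50.0° = -156.5°.
(The naïve average (-106.5 + +153.5)/2 = 23.5° is on the wrong side of the globe.)

156.5°W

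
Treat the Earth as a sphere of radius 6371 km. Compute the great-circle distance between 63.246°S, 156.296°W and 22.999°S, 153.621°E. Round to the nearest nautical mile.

3126 nmi

Δλ = 153.621 − -156.296 = 309.917°; wrapped into (−180°, 180°]: -50.083°.
Δφ = -22.999 − -63.246 = 40.247°.
a = sin²(Δφ/2) + cos φ₁ · cos φ₂ · sin²(Δλ/2) = 0.192607.
c = 2·atan2(√a, √(1−a)) = 0.90868 rad → d = 6371·c ≈ 5789.22 km ≈ 3125.93 nmi.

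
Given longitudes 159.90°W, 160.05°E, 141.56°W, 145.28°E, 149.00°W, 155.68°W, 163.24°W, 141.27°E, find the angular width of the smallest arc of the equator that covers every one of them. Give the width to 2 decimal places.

77.17°

Sort the longitudes: -163.24°, -159.90°, -155.68°, -149.00°, -141.56°, +141.27°, +145.28°, +160.05°.
Eastward gaps between consecutive values (wrapping around): 3.34°, 4.22°, 6.68°, 7.44°, 282.83°, 4.01°, 14.77°, 36.71°.
Largest gap = 282.83° ⇒ minimal covering band is its complement: 360° − 282.83° = 77.17°.
Band runs from +141.27° eastward to -141.56°, crossing the antimeridian.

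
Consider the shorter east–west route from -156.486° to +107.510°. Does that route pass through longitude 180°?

Naïve |107.510 − -156.486| = 263.996° > 180°, so the shorter arc goes the other way round — across 180°.
Signed shortest Δλ = ((107.510 − -156.486 + 180) mod 360) − 180 = -96.004°.
Going west by 96.004° from -156.486° passes through 180° before reaching +107.510°.

Yes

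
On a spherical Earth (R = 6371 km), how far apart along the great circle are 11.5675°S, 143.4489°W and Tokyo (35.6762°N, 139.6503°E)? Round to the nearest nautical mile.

5185 nmi

Δλ = 139.6503 − -143.4489 = 283.0992°; wrapped into (−180°, 180°]: -76.9008°.
Δφ = 35.6762 − -11.5675 = 47.2437°.
a = sin²(Δφ/2) + cos φ₁ · cos φ₂ · sin²(Δλ/2) = 0.468290.
c = 2·atan2(√a, √(1−a)) = 1.50733 rad → d = 6371·c ≈ 9603.23 km ≈ 5185.33 nmi.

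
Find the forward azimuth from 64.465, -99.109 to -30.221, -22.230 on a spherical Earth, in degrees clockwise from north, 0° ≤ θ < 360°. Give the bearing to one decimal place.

115.1°

Δλ = -22.230 − -99.109 = 76.879°.
θ = atan2( sin Δλ · cos φ₂ , cos φ₁ · sin φ₂ − sin φ₁ · cos φ₂ · cos Δλ )
  = atan2(0.84153, -0.39397) = 115.087° → normalised to [0°, 360°): 115.087°.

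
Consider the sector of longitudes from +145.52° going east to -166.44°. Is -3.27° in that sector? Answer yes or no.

Band width going east from +145.52° to -166.44°: ((-166.44 − 145.52) mod 360) = 48.04°.
Offset of -3.27° east of the west edge: ((-3.27 − 145.52) mod 360) = 211.21°.
211.21° > 48.04° ⇒ outside.

No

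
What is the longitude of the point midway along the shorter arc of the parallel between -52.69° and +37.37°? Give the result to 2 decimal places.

-7.66°

Signed shortest Δλ from -52.69° to +37.37° is +90.06°.
Midpoint longitude = -52.69° + (+90.06°)/2 = -52.69° + 45.03° = -7.66°.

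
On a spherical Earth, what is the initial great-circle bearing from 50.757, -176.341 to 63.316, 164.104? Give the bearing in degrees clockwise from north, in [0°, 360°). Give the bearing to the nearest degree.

Δλ = 164.104 − -176.341 = 340.445°; wrapped into (−180°, 180°]: -19.555°.
θ = atan2( sin Δλ · cos φ₂ , cos φ₁ · sin φ₂ − sin φ₁ · cos φ₂ · cos Δλ )
  = atan2(-0.15031, 0.23751) = -32.328° → normalised to [0°, 360°): 327.672°.

328°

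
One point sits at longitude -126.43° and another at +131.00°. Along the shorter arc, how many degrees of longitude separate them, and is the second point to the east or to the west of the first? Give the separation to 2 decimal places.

102.57° west

Raw difference: 131.00 − -126.43 = 257.43°.
Normalise into (−180°, 180°]: 257.43° − 360° = -102.57°.
Negative ⇒ the second point lies to the west; separation 102.57°.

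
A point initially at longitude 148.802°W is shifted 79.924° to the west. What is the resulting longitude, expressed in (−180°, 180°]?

131.274°E

Start at -148.802°; shift −79.924° → -228.726°.
-228.726° lies outside (−180°, 180°]; add 360° → +131.274°.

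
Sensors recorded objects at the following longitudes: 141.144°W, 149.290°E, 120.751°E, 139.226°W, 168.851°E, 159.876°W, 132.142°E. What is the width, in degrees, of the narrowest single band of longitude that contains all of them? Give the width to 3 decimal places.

Sort the longitudes: -159.876°, -141.144°, -139.226°, +120.751°, +132.142°, +149.290°, +168.851°.
Eastward gaps between consecutive values (wrapping around): 18.732°, 1.918°, 259.977°, 11.391°, 17.148°, 19.561°, 31.273°.
Largest gap = 259.977° ⇒ minimal covering band is its complement: 360° − 259.977° = 100.023°.
Band runs from +120.751° eastward to -139.226°, crossing the antimeridian.

100.023°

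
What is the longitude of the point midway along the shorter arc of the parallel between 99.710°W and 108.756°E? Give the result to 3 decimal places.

Signed shortest Δλ from -99.710° to +108.756° is -151.534°.
Midpoint longitude = -99.710° + (-151.534°)/2 = -99.710° − 75.767° = -175.477°.
(The naïve average (-99.710 + +108.756)/2 = 4.523° is on the wrong side of the globe.)

175.477°W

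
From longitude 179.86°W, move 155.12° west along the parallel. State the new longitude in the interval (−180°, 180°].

25.02°E

Start at -179.86°; shift −155.12° → -334.98°.
-334.98° lies outside (−180°, 180°]; add 360° → +25.02°.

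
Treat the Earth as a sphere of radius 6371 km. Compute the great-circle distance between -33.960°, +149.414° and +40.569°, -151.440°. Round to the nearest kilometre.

10264 km

Δλ = -151.440 − 149.414 = -300.854°; wrapped into (−180°, 180°]: 59.146°.
Δφ = 40.569 − -33.960 = 74.529°.
a = sin²(Δφ/2) + cos φ₁ · cos φ₂ · sin²(Δλ/2) = 0.520089.
c = 2·atan2(√a, √(1−a)) = 1.61099 rad → d = 6371·c ≈ 10263.59 km.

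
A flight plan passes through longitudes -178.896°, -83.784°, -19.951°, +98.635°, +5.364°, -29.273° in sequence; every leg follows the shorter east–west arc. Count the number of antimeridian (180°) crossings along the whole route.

0

Leg 1: -178.896° → -83.784°, shortest Δλ = 95.112° (east) — does not cross 180°.
Leg 2: -83.784° → -19.951°, shortest Δλ = 63.833° (east) — does not cross 180°.
Leg 3: -19.951° → +98.635°, shortest Δλ = 118.586° (east) — does not cross 180°.
Leg 4: +98.635° → +5.364°, shortest Δλ = -93.271° (west) — does not cross 180°.
Leg 5: +5.364° → -29.273°, shortest Δλ = -34.637° (west) — does not cross 180°.
Total crossings: 0.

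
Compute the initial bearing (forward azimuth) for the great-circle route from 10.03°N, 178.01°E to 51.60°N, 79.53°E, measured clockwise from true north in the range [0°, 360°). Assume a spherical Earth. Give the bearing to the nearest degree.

322°

Δλ = 79.53 − 178.01 = -98.48°.
θ = atan2( sin Δλ · cos φ₂ , cos φ₁ · sin φ₂ − sin φ₁ · cos φ₂ · cos Δλ )
  = atan2(-0.61436, 0.78767) = -37.953° → normalised to [0°, 360°): 322.047°.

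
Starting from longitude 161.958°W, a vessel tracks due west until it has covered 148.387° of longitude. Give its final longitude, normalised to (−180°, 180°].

Start at -161.958°; shift −148.387° → -310.345°.
-310.345° lies outside (−180°, 180°]; add 360° → +49.655°.

49.655°E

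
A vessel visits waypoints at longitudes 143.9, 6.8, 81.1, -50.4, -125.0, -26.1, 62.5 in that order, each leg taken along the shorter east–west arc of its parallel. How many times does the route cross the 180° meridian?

Leg 1: +143.9° → +6.8°, shortest Δλ = -137.1° (west) — does not cross 180°.
Leg 2: +6.8° → +81.1°, shortest Δλ = 74.3° (east) — does not cross 180°.
Leg 3: +81.1° → -50.4°, shortest Δλ = -131.5° (west) — does not cross 180°.
Leg 4: -50.4° → -125.0°, shortest Δλ = -74.6° (west) — does not cross 180°.
Leg 5: -125.0° → -26.1°, shortest Δλ = 98.9° (east) — does not cross 180°.
Leg 6: -26.1° → +62.5°, shortest Δλ = 88.6° (east) — does not cross 180°.
Total crossings: 0.

0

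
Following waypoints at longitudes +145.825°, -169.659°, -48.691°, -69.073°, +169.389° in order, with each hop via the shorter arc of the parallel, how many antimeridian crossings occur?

Leg 1: +145.825° → -169.659°, shortest Δλ = 44.516° (east) — crosses 180°.
Leg 2: -169.659° → -48.691°, shortest Δλ = 120.968° (east) — does not cross 180°.
Leg 3: -48.691° → -69.073°, shortest Δλ = -20.382° (west) — does not cross 180°.
Leg 4: -69.073° → +169.389°, shortest Δλ = -121.538° (west) — crosses 180°.
Total crossings: 2.

2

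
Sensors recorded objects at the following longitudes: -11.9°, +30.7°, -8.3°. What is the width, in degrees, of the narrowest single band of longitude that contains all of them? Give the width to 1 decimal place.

Sort the longitudes: -11.9°, -8.3°, +30.7°.
Eastward gaps between consecutive values (wrapping around): 3.6°, 39.0°, 317.4°.
Largest gap = 317.4° ⇒ minimal covering band is its complement: 360° − 317.4° = 42.6°.
Band runs from -11.9° eastward to +30.7°.

42.6°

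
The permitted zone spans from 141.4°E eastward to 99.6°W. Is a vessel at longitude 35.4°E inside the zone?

No

Band width going east from +141.4° to -99.6°: ((-99.6 − 141.4) mod 360) = 119.0°.
Offset of +35.4° east of the west edge: ((35.4 − 141.4) mod 360) = 254.0°.
254.0° > 119.0° ⇒ outside.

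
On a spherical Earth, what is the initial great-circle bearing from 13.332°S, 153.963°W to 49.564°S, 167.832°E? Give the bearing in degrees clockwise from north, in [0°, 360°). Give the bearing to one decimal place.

212.8°

Δλ = 167.832 − -153.963 = 321.795°; wrapped into (−180°, 180°]: -38.205°.
θ = atan2( sin Δλ · cos φ₂ , cos φ₁ · sin φ₂ − sin φ₁ · cos φ₂ · cos Δλ )
  = atan2(-0.40114, -0.62309) = -147.227° → normalised to [0°, 360°): 212.773°.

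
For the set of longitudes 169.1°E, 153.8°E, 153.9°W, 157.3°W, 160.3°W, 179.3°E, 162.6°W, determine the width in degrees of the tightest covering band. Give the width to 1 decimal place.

52.3°

Sort the longitudes: -162.6°, -160.3°, -157.3°, -153.9°, +153.8°, +169.1°, +179.3°.
Eastward gaps between consecutive values (wrapping around): 2.3°, 3.0°, 3.4°, 307.7°, 15.3°, 10.2°, 18.1°.
Largest gap = 307.7° ⇒ minimal covering band is its complement: 360° − 307.7° = 52.3°.
Band runs from +153.8° eastward to -153.9°, crossing the antimeridian.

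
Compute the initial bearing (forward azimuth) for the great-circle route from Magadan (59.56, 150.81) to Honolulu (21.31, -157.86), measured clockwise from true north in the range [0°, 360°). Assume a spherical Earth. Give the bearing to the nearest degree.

Δλ = -157.86 − 150.81 = -308.67°; wrapped into (−180°, 180°]: 51.33°.
θ = atan2( sin Δλ · cos φ₂ , cos φ₁ · sin φ₂ − sin φ₁ · cos φ₂ · cos Δλ )
  = atan2(0.72738, -0.31776) = 113.598° → normalised to [0°, 360°): 113.598°.

114°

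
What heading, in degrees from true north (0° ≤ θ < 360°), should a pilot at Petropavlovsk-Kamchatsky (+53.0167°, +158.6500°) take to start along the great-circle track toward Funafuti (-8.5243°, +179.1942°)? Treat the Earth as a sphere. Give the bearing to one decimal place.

Δλ = 179.1942 − 158.6500 = 20.5442°.
θ = atan2( sin Δλ · cos φ₂ , cos φ₁ · sin φ₂ − sin φ₁ · cos φ₂ · cos Δλ )
  = atan2(0.34705, -0.82892) = 157.282° → normalised to [0°, 360°): 157.282°.

157.3°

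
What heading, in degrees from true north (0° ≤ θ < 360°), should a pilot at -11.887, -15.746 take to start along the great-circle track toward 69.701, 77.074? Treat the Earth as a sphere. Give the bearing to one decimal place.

Δλ = 77.074 − -15.746 = 92.820°.
θ = atan2( sin Δλ · cos φ₂ , cos φ₁ · sin φ₂ − sin φ₁ · cos φ₂ · cos Δλ )
  = atan2(0.34650, 0.91427) = 20.756° → normalised to [0°, 360°): 20.756°.

20.8°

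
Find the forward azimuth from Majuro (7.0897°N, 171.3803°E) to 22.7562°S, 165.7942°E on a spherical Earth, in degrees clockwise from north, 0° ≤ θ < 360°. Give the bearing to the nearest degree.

190°

Δλ = 165.7942 − 171.3803 = -5.5861°.
θ = atan2( sin Δλ · cos φ₂ , cos φ₁ · sin φ₂ − sin φ₁ · cos φ₂ · cos Δλ )
  = atan2(-0.08976, -0.49713) = -169.765° → normalised to [0°, 360°): 190.235°.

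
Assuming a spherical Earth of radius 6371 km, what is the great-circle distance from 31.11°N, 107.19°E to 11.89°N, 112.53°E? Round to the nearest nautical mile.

Δλ = 112.53 − 107.19 = 5.34°.
Δφ = 11.89 − 31.11 = -19.22°.
a = sin²(Δφ/2) + cos φ₁ · cos φ₂ · sin²(Δλ/2) = 0.029687.
c = 2·atan2(√a, √(1−a)) = 0.34633 rad → d = 6371·c ≈ 2206.46 km ≈ 1191.39 nmi.

1191 nmi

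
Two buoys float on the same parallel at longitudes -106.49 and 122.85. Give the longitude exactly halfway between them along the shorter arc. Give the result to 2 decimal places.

Signed shortest Δλ from -106.49° to +122.85° is -130.66°.
Midpoint longitude = -106.49° + (-130.66°)/2 = -106.49° − 65.33° = -171.82°.
(The naïve average (-106.49 + +122.85)/2 = 8.18° is on the wrong side of the globe.)

-171.82°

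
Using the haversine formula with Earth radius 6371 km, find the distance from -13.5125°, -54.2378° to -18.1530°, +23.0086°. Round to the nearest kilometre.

Δλ = 23.0086 − -54.2378 = 77.2464°.
Δφ = -18.1530 − -13.5125 = -4.6405°.
a = sin²(Δφ/2) + cos φ₁ · cos φ₂ · sin²(Δλ/2) = 0.361619.
c = 2·atan2(√a, √(1−a)) = 1.29037 rad → d = 6371·c ≈ 8220.97 km.

8221 km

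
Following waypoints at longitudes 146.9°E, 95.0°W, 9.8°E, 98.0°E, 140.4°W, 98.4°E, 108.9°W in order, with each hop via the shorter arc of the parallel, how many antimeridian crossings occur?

Leg 1: +146.9° → -95.0°, shortest Δλ = 118.1° (east) — crosses 180°.
Leg 2: -95.0° → +9.8°, shortest Δλ = 104.8° (east) — does not cross 180°.
Leg 3: +9.8° → +98.0°, shortest Δλ = 88.2° (east) — does not cross 180°.
Leg 4: +98.0° → -140.4°, shortest Δλ = 121.6° (east) — crosses 180°.
Leg 5: -140.4° → +98.4°, shortest Δλ = -121.2° (west) — crosses 180°.
Leg 6: +98.4° → -108.9°, shortest Δλ = 152.7° (east) — crosses 180°.
Total crossings: 4.

4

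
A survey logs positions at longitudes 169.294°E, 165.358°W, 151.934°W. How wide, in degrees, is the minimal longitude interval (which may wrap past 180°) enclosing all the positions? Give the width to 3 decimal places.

38.772°

Sort the longitudes: -165.358°, -151.934°, +169.294°.
Eastward gaps between consecutive values (wrapping around): 13.424°, 321.228°, 25.348°.
Largest gap = 321.228° ⇒ minimal covering band is its complement: 360° − 321.228° = 38.772°.
Band runs from +169.294° eastward to -151.934°, crossing the antimeridian.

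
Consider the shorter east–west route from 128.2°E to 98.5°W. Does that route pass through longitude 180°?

Naïve |-98.5 − 128.2| = 226.7° > 180°, so the shorter arc goes the other way round — across 180°.
Signed shortest Δλ = ((-98.5 − 128.2 + 180) mod 360) − 180 = 133.3°.
Going east by 133.3° from +128.2° passes through 180° before reaching -98.5°.

Yes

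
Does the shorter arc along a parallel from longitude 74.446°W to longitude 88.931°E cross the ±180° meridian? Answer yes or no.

No

Signed shortest Δλ = ((88.931 − -74.446 + 180) mod 360) − 180 = 163.377°.
Going east by 163.377° from -74.446° reaches +88.931° without touching 180°.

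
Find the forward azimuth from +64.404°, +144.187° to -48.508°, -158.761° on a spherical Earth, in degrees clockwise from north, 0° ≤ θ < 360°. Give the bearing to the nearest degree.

139°

Δλ = -158.761 − 144.187 = -302.948°; wrapped into (−180°, 180°]: 57.052°.
θ = atan2( sin Δλ · cos φ₂ , cos φ₁ · sin φ₂ − sin φ₁ · cos φ₂ · cos Δλ )
  = atan2(0.55596, -0.64857) = 139.397° → normalised to [0°, 360°): 139.397°.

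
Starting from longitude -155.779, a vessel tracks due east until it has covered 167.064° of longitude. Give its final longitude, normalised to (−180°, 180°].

Start at -155.779°; shift +167.064° → +11.285°.
+11.285° already lies in (−180°, 180°].

+11.285°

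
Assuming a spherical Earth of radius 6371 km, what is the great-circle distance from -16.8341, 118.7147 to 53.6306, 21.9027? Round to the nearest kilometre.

Δλ = 21.9027 − 118.7147 = -96.8120°.
Δφ = 53.6306 − -16.8341 = 70.4647°.
a = sin²(Δφ/2) + cos φ₁ · cos φ₂ · sin²(Δλ/2) = 0.650256.
c = 2·atan2(√a, √(1−a)) = 1.87603 rad → d = 6371·c ≈ 11952.16 km.

11952 km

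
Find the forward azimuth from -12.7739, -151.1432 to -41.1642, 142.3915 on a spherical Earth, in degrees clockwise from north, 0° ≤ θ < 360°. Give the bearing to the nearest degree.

230°

Δλ = 142.3915 − -151.1432 = 293.5347°; wrapped into (−180°, 180°]: -66.4653°.
θ = atan2( sin Δλ · cos φ₂ , cos φ₁ · sin φ₂ − sin φ₁ · cos φ₂ · cos Δλ )
  = atan2(-0.69021, -0.57546) = -129.820° → normalised to [0°, 360°): 230.180°.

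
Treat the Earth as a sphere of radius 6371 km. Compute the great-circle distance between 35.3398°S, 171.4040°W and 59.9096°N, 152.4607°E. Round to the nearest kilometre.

11097 km

Δλ = 152.4607 − -171.4040 = 323.8647°; wrapped into (−180°, 180°]: -36.1353°.
Δφ = 59.9096 − -35.3398 = 95.2494°.
a = sin²(Δφ/2) + cos φ₁ · cos φ₂ · sin²(Δλ/2) = 0.585084.
c = 2·atan2(√a, √(1−a)) = 1.74180 rad → d = 6371·c ≈ 11096.99 km.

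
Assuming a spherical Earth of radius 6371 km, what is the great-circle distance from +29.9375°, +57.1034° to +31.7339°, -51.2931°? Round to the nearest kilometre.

Δλ = -51.2931 − 57.1034 = -108.3965°.
Δφ = 31.7339 − 29.9375 = 1.7964°.
a = sin²(Δφ/2) + cos φ₁ · cos φ₂ · sin²(Δλ/2) = 0.485053.
c = 2·atan2(√a, √(1−a)) = 1.54090 rad → d = 6371·c ≈ 9817.06 km.

9817 km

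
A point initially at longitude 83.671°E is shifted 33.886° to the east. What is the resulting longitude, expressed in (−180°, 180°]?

117.557°E

Start at +83.671°; shift +33.886° → +117.557°.
+117.557° already lies in (−180°, 180°].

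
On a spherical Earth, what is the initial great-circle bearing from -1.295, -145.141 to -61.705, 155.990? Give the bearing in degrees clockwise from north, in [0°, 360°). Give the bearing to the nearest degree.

Δλ = 155.990 − -145.141 = 301.131°; wrapped into (−180°, 180°]: -58.869°.
θ = atan2( sin Δλ · cos φ₂ , cos φ₁ · sin φ₂ − sin φ₁ · cos φ₂ · cos Δλ )
  = atan2(-0.40575, -0.87476) = -155.116° → normalised to [0°, 360°): 204.884°.

205°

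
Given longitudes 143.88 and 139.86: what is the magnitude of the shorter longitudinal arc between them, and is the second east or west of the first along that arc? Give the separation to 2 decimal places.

4.02° west

Raw difference: 139.86 − 143.88 = -4.02°.
Normalise into (−180°, 180°]: -4.02° stays -4.02°.
Negative ⇒ the second point lies to the west; separation 4.02°.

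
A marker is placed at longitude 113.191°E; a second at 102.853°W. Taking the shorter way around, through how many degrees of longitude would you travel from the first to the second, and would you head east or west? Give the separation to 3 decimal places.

143.956° east

Raw difference: -102.853 − 113.191 = -216.044°.
Normalise into (−180°, 180°]: -216.044° + 360° = 143.956°.
Positive ⇒ the second point lies to the east; separation 143.956°.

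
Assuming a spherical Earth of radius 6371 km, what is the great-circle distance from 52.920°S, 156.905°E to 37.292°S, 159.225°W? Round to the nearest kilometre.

3779 km

Δλ = -159.225 − 156.905 = -316.130°; wrapped into (−180°, 180°]: 43.870°.
Δφ = -37.292 − -52.920 = 15.628°.
a = sin²(Δφ/2) + cos φ₁ · cos φ₂ · sin²(Δλ/2) = 0.085418.
c = 2·atan2(√a, √(1−a)) = 0.59319 rad → d = 6371·c ≈ 3779.20 km.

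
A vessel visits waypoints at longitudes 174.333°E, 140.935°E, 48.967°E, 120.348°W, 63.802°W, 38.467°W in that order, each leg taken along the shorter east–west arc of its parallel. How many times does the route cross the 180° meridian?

0

Leg 1: +174.333° → +140.935°, shortest Δλ = -33.398° (west) — does not cross 180°.
Leg 2: +140.935° → +48.967°, shortest Δλ = -91.968° (west) — does not cross 180°.
Leg 3: +48.967° → -120.348°, shortest Δλ = -169.315° (west) — does not cross 180°.
Leg 4: -120.348° → -63.802°, shortest Δλ = 56.546° (east) — does not cross 180°.
Leg 5: -63.802° → -38.467°, shortest Δλ = 25.335° (east) — does not cross 180°.
Total crossings: 0.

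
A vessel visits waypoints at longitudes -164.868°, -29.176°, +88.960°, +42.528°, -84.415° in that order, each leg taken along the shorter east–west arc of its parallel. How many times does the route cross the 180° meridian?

Leg 1: -164.868° → -29.176°, shortest Δλ = 135.692° (east) — does not cross 180°.
Leg 2: -29.176° → +88.960°, shortest Δλ = 118.136° (east) — does not cross 180°.
Leg 3: +88.960° → +42.528°, shortest Δλ = -46.432° (west) — does not cross 180°.
Leg 4: +42.528° → -84.415°, shortest Δλ = -126.943° (west) — does not cross 180°.
Total crossings: 0.

0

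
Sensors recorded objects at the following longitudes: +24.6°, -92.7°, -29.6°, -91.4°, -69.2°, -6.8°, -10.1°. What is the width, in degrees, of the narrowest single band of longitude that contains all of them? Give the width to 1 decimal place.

Sort the longitudes: -92.7°, -91.4°, -69.2°, -29.6°, -10.1°, -6.8°, +24.6°.
Eastward gaps between consecutive values (wrapping around): 1.3°, 22.2°, 39.6°, 19.5°, 3.3°, 31.4°, 242.7°.
Largest gap = 242.7° ⇒ minimal covering band is its complement: 360° − 242.7° = 117.3°.
Band runs from -92.7° eastward to +24.6°.

117.3°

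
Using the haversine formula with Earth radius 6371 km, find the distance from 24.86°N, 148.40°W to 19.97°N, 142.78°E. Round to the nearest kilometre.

7022 km

Δλ = 142.78 − -148.40 = 291.18°; wrapped into (−180°, 180°]: -68.82°.
Δφ = 19.97 − 24.86 = -4.89°.
a = sin²(Δφ/2) + cos φ₁ · cos φ₂ · sin²(Δλ/2) = 0.274156.
c = 2·atan2(√a, √(1−a)) = 1.10214 rad → d = 6371·c ≈ 7021.73 km.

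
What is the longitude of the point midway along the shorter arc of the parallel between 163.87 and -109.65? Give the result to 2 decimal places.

-152.89°

Signed shortest Δλ from +163.87° to -109.65° is +86.48°.
Midpoint longitude = +163.87° + (+86.48°)/2 = +163.87° + 43.24° = +207.11°.
Normalise into (−180°, 180°]: -152.89°.
(The naïve average (+163.87 + -109.65)/2 = 27.11° is on the wrong side of the globe.)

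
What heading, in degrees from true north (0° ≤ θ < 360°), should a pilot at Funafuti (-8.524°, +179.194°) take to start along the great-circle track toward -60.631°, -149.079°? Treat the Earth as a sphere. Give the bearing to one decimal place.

Δλ = -149.079 − 179.194 = -328.273°; wrapped into (−180°, 180°]: 31.727°.
θ = atan2( sin Δλ · cos φ₂ , cos φ₁ · sin φ₂ − sin φ₁ · cos φ₂ · cos Δλ )
  = atan2(0.25790, -0.80002) = 162.132° → normalised to [0°, 360°): 162.132°.

162.1°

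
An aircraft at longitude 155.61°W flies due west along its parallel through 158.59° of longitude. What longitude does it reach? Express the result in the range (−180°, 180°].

45.80°E

Start at -155.61°; shift −158.59° → -314.20°.
-314.20° lies outside (−180°, 180°]; add 360° → +45.80°.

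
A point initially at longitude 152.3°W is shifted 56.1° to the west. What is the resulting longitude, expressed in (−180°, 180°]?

Start at -152.3°; shift −56.1° → -208.4°.
-208.4° lies outside (−180°, 180°]; add 360° → +151.6°.

151.6°E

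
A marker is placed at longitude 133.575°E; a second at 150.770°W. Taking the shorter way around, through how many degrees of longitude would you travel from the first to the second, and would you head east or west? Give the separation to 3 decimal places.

Raw difference: -150.770 − 133.575 = -284.345°.
Normalise into (−180°, 180°]: -284.345° + 360° = 75.655°.
Positive ⇒ the second point lies to the east; separation 75.655°.

75.655° east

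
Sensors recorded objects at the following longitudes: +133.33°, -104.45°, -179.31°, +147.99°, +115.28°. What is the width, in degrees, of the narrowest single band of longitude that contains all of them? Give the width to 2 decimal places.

Sort the longitudes: -179.31°, -104.45°, +115.28°, +133.33°, +147.99°.
Eastward gaps between consecutive values (wrapping around): 74.86°, 219.73°, 18.05°, 14.66°, 32.70°.
Largest gap = 219.73° ⇒ minimal covering band is its complement: 360° − 219.73° = 140.27°.
Band runs from +115.28° eastward to -104.45°, crossing the antimeridian.

140.27°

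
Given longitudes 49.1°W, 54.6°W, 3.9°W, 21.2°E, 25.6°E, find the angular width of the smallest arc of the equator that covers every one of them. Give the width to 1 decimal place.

80.2°

Sort the longitudes: -54.6°, -49.1°, -3.9°, +21.2°, +25.6°.
Eastward gaps between consecutive values (wrapping around): 5.5°, 45.2°, 25.1°, 4.4°, 279.8°.
Largest gap = 279.8° ⇒ minimal covering band is its complement: 360° − 279.8° = 80.2°.
Band runs from -54.6° eastward to +25.6°.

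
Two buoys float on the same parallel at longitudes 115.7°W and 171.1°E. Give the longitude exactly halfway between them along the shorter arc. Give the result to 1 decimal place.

Signed shortest Δλ from -115.7° to +171.1° is -73.2°.
Midpoint longitude = -115.7° + (-73.2°)/2 = -115.7° − 36.6° = -152.3°.
(The naïve average (-115.7 + +171.1)/2 = 27.7° is on the wrong side of the globe.)

152.3°W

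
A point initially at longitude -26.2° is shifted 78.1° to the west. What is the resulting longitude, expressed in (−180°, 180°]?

-104.3°

Start at -26.2°; shift −78.1° → -104.3°.
-104.3° already lies in (−180°, 180°].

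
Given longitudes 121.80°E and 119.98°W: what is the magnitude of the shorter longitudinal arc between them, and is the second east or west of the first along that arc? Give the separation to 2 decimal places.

118.22° east

Raw difference: -119.98 − 121.80 = -241.78°.
Normalise into (−180°, 180°]: -241.78° + 360° = 118.22°.
Positive ⇒ the second point lies to the east; separation 118.22°.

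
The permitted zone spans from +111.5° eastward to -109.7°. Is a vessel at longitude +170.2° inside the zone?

Band width going east from +111.5° to -109.7°: ((-109.7 − 111.5) mod 360) = 138.8°.
Offset of +170.2° east of the west edge: ((170.2 − 111.5) mod 360) = 58.7°.
58.7° ≤ 138.8° ⇒ inside.

Yes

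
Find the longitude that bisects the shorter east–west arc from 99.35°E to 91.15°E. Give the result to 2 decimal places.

95.25°E

Signed shortest Δλ from +99.35° to +91.15° is -8.20°.
Midpoint longitude = +99.35° + (-8.20°)/2 = +99.35° − 4.10° = +95.25°.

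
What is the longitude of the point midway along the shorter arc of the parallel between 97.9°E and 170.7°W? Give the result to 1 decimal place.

143.6°E

Signed shortest Δλ from +97.9° to -170.7° is +91.4°.
Midpoint longitude = +97.9° + (+91.4°)/2 = +97.9° + 45.7° = +143.6°.
(The naïve average (+97.9 + -170.7)/2 = -36.4° is on the wrong side of the globe.)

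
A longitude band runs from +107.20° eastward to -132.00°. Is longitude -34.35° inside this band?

Band width going east from +107.20° to -132.00°: ((-132.00 − 107.20) mod 360) = 120.80°.
Offset of -34.35° east of the west edge: ((-34.35 − 107.20) mod 360) = 218.45°.
218.45° > 120.80° ⇒ outside.

No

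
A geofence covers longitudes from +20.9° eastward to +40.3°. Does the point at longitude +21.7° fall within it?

Yes

Band width going east from +20.9° to +40.3°: ((40.3 − 20.9) mod 360) = 19.4°.
Offset of +21.7° east of the west edge: ((21.7 − 20.9) mod 360) = 0.8°.
0.8° ≤ 19.4° ⇒ inside.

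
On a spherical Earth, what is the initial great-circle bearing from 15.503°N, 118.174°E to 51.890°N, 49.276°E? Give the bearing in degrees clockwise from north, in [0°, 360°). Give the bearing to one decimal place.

320.5°

Δλ = 49.276 − 118.174 = -68.898°.
θ = atan2( sin Δλ · cos φ₂ , cos φ₁ · sin φ₂ − sin φ₁ · cos φ₂ · cos Δλ )
  = atan2(-0.57579, 0.69881) = -39.487° → normalised to [0°, 360°): 320.513°.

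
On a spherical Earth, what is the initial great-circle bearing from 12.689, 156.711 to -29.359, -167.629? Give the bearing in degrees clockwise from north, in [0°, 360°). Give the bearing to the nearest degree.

Δλ = -167.629 − 156.711 = -324.340°; wrapped into (−180°, 180°]: 35.660°.
θ = atan2( sin Δλ · cos φ₂ , cos φ₁ · sin φ₂ − sin φ₁ · cos φ₂ · cos Δλ )
  = atan2(0.50810, -0.63385) = 141.284° → normalised to [0°, 360°): 141.284°.

141°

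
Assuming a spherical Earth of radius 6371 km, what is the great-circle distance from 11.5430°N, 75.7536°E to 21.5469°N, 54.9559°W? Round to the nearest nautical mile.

Δλ = -54.9559 − 75.7536 = -130.7095°.
Δφ = 21.5469 − 11.5430 = 10.0039°.
a = sin²(Δφ/2) + cos φ₁ · cos φ₂ · sin²(Δλ/2) = 0.760442.
c = 2·atan2(√a, √(1−a)) = 2.11868 rad → d = 6371·c ≈ 13498.13 km ≈ 7288.41 nmi.

7288 nmi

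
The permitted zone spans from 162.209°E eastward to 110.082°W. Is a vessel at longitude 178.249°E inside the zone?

Band width going east from +162.209° to -110.082°: ((-110.082 − 162.209) mod 360) = 87.709°.
Offset of +178.249° east of the west edge: ((178.249 − 162.209) mod 360) = 16.040°.
16.040° ≤ 87.709° ⇒ inside.

Yes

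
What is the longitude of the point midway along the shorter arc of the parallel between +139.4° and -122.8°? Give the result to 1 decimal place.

Signed shortest Δλ from +139.4° to -122.8° is +97.8°.
Midpoint longitude = +139.4° + (+97.8°)/2 = +139.4° + 48.9° = +188.3°.
Normalise into (−180°, 180°]: -171.7°.
(The naïve average (+139.4 + -122.8)/2 = 8.3° is on the wrong side of the globe.)

-171.7°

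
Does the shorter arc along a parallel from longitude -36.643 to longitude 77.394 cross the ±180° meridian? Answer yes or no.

Signed shortest Δλ = ((77.394 − -36.643 + 180) mod 360) − 180 = 114.037°.
Going east by 114.037° from -36.643° reaches +77.394° without touching 180°.

No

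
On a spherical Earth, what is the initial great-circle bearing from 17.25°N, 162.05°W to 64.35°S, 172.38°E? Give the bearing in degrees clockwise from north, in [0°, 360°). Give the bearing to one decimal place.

Δλ = 172.38 − -162.05 = 334.43°; wrapped into (−180°, 180°]: -25.57°.
θ = atan2( sin Δλ · cos φ₂ , cos φ₁ · sin φ₂ − sin φ₁ · cos φ₂ · cos Δλ )
  = atan2(-0.18683, -0.97670) = -169.171° → normalised to [0°, 360°): 190.829°.

190.8°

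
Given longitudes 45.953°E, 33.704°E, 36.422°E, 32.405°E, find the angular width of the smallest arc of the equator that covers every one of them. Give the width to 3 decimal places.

13.548°

Sort the longitudes: +32.405°, +33.704°, +36.422°, +45.953°.
Eastward gaps between consecutive values (wrapping around): 1.299°, 2.718°, 9.531°, 346.452°.
Largest gap = 346.452° ⇒ minimal covering band is its complement: 360° − 346.452° = 13.548°.
Band runs from +32.405° eastward to +45.953°.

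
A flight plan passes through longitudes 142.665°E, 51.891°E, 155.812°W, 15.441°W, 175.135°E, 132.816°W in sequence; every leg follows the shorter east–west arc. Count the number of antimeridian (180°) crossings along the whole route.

3

Leg 1: +142.665° → +51.891°, shortest Δλ = -90.774° (west) — does not cross 180°.
Leg 2: +51.891° → -155.812°, shortest Δλ = 152.297° (east) — crosses 180°.
Leg 3: -155.812° → -15.441°, shortest Δλ = 140.371° (east) — does not cross 180°.
Leg 4: -15.441° → +175.135°, shortest Δλ = -169.424° (west) — crosses 180°.
Leg 5: +175.135° → -132.816°, shortest Δλ = 52.049° (east) — crosses 180°.
Total crossings: 3.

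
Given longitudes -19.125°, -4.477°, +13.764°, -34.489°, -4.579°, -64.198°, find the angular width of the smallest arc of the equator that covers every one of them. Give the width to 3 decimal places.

Sort the longitudes: -64.198°, -34.489°, -19.125°, -4.579°, -4.477°, +13.764°.
Eastward gaps between consecutive values (wrapping around): 29.709°, 15.364°, 14.546°, 0.102°, 18.241°, 282.038°.
Largest gap = 282.038° ⇒ minimal covering band is its complement: 360° − 282.038° = 77.962°.
Band runs from -64.198° eastward to +13.764°.

77.962°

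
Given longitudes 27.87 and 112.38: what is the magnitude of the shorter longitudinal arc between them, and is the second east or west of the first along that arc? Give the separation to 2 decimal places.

Raw difference: 112.38 − 27.87 = 84.51°.
Normalise into (−180°, 180°]: 84.51° stays 84.51°.
Positive ⇒ the second point lies to the east; separation 84.51°.

84.51° east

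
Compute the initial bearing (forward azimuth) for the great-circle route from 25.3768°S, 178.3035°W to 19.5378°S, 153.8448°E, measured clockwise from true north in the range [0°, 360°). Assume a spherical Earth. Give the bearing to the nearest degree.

277°

Δλ = 153.8448 − -178.3035 = 332.1483°; wrapped into (−180°, 180°]: -27.8517°.
θ = atan2( sin Δλ · cos φ₂ , cos φ₁ · sin φ₂ − sin φ₁ · cos φ₂ · cos Δλ )
  = atan2(-0.44028, 0.05495) = -82.886° → normalised to [0°, 360°): 277.114°.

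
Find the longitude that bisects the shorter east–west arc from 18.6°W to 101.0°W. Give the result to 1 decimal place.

Signed shortest Δλ from -18.6° to -101.0° is -82.4°.
Midpoint longitude = -18.6° + (-82.4°)/2 = -18.6° − 41.2° = -59.8°.

59.8°W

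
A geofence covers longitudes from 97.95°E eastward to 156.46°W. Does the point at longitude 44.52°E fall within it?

Band width going east from +97.95° to -156.46°: ((-156.46 − 97.95) mod 360) = 105.59°.
Offset of +44.52° east of the west edge: ((44.52 − 97.95) mod 360) = 306.57°.
306.57° > 105.59° ⇒ outside.

No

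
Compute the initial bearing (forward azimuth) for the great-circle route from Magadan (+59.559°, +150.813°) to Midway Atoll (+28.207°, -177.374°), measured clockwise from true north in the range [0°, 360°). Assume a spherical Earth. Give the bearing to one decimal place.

Δλ = -177.374 − 150.813 = -328.187°; wrapped into (−180°, 180°]: 31.813°.
θ = atan2( sin Δλ · cos φ₂ , cos φ₁ · sin φ₂ − sin φ₁ · cos φ₂ · cos Δλ )
  = atan2(0.46455, -0.40616) = 131.163° → normalised to [0°, 360°): 131.163°.

131.2°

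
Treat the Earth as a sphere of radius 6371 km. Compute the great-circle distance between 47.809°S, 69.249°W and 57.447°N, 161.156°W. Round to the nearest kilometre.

Δλ = -161.156 − -69.249 = -91.907°.
Δφ = 57.447 − -47.809 = 105.256°.
a = sin²(Δφ/2) + cos φ₁ · cos φ₂ · sin²(Δλ/2) = 0.818267.
c = 2·atan2(√a, √(1−a)) = 2.26079 rad → d = 6371·c ≈ 14403.51 km.

14404 km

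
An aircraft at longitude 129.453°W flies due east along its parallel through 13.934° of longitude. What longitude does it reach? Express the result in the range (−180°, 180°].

115.519°W

Start at -129.453°; shift +13.934° → -115.519°.
-115.519° already lies in (−180°, 180°].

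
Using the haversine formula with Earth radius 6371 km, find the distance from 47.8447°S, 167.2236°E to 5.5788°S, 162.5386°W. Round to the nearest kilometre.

5507 km

Δλ = -162.5386 − 167.2236 = -329.7622°; wrapped into (−180°, 180°]: 30.2378°.
Δφ = -5.5788 − -47.8447 = 42.2659°.
a = sin²(Δφ/2) + cos φ₁ · cos φ₂ · sin²(Δλ/2) = 0.175425.
c = 2·atan2(√a, √(1−a)) = 0.86433 rad → d = 6371·c ≈ 5506.64 km.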